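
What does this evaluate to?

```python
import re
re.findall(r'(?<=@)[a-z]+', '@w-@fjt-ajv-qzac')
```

['w', 'fjt']

Because the assertion is zero-width, the text it checks is not consumed and won't appear in the result.
With no groups in the pattern, `findall` gives back each whole match — 2 here.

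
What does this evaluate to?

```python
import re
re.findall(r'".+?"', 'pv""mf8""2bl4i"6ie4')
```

['""mf8"', '"2bl4i"']

`findall` yields the raw match text (2 of them) because the pattern has no groups.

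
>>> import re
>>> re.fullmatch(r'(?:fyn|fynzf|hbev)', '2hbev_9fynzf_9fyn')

`fullmatch` succeeds only if the pattern covers the string from start to end.
Here the string isn't matched end-to-end, so the call returns None.

None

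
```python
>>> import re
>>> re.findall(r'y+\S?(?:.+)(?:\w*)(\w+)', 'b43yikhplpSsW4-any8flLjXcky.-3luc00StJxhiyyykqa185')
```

['5']

The pattern matches one or more of the literal 'y', then optionally a non-whitespace character; then one or more of any character (non-capturing group); then zero or more of a word character (non-capturing group); then one or more of a word character (captured).
Scanning left to right: at [3:50] match 'yikhplpSsW4-any8flLjXcky.-3luc00StJxhiyyykqa185', group 1 = '5'.
With a single group, `findall` returns only what that group captured — 1 item.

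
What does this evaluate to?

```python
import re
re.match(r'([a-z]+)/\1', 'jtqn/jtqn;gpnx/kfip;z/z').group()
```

`re.match` won't scan ahead — the pattern has to work from the very first character.
The match spans [0:9] → 'jtqn/jtqn'.

'jtqn/jtqn'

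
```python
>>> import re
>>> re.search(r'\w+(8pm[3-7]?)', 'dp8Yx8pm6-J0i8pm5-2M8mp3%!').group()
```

Pattern: one or more of a word character; then the literal '8pm', then optionally a character in [3-7] (captured).
`search` walks the string left to right and returns the first match it finds.
The match spans [0:9] → 'dp8Yx8pm6'.
Captured: group 1 = '8pm6'.

'dp8Yx8pm6'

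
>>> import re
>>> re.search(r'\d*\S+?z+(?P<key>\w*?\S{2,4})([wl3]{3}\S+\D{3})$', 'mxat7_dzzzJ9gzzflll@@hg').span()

(0, 23)

This matches zero or more of a digit, then one or more of a non-whitespace character (lazy), then one or more of a literal 'z'; then zero or more of a word character (lazy), then 2 to 4 of a non-whitespace character (captured as 'key'); then exactly 3 of one of [wl3], then one or more of a non-whitespace character, then exactly 3 of a non-digit (captured); then anchored at the end.
`re.search` tries every starting position until one works.
The match spans [0:23] → 'mxat7_dzzzJ9gzzflll@@hg'.
Captured: group 1 = 'J9gzzf', group 2 = 'lll@@hg'.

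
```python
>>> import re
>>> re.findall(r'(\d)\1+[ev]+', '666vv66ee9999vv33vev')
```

The backreference `\1` re-matches whatever the first group consumed, character for character.
Walking the string: at [0:5] match '666vv', group 1 = '6'; at [5:9] match '66ee', group 1 = '6'; at [9:15] match '9999vv', group 1 = '9'; at [15:20] match '33vev', group 1 = '3'.
With a single group, `findall` returns only what that group captured — 4 items.

['6', '6', '9', '3']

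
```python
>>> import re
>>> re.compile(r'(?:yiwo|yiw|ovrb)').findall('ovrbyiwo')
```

['ovrb', 'yiwo']

The regex engine tests alternatives in the order written; an earlier branch that matches wins even if a later one would match more.
`findall` yields the raw match text (2 of them) because the pattern has no groups.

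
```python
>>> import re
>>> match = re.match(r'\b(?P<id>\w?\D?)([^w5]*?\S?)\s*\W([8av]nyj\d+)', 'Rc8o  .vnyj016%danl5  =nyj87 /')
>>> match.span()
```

(0, 14)

The pattern matches a word boundary (`\b`, zero-width); then optionally a word character, then optionally a non-digit (captured as 'id'); then zero or more of any character except [w5] (lazy), then optionally a non-whitespace character (captured); then zero or more of whitespace, then a non-word character; then one of [8av], then the literal 'nyj', then one or more of a digit (captured).
`match` is anchored at position 0; if the pattern doesn't fit there, it returns None.
The match spans [0:14] → 'Rc8o  .vnyj016'.
Captured: group 1 = 'Rc', group 2 = '8o', group 3 = 'vnyj016'.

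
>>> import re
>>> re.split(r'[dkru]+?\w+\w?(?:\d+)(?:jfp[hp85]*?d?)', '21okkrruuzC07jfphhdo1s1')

['21o', 'hhdo1s1']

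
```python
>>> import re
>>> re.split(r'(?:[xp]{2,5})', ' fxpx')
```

This matches 2 to 5 of one of [xp] (non-capturing group).
Matches to split on: at [2:5] → 'xpx'.
`split` removes every match and returns the 2 fragments in between.

[' f', '']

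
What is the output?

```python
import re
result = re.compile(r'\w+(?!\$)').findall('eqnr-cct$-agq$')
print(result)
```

Because the assertion is negative and zero-width, positions next to the forbidden text are skipped.
Matches: at [0:4] → 'eqnr'; at [5:7] → 'cc'; at [10:12] → 'ag'.
`findall` yields the raw match text (3 of them) because the pattern has no groups.

['eqnr', 'cc', 'ag']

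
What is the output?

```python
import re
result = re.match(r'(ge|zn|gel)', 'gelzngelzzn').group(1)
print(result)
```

Alternation isn't longest-match — the leftmost alternative that fits at this position is chosen.
`match` is anchored at position 0; if the pattern doesn't fit there, it returns None.
The match spans [0:2] → 'ge'.
Captured: group 1 = 'ge'.

ge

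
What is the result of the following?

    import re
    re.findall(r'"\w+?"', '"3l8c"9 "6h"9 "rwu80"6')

['"3l8c"', '"6h"', '"rwu80"']

Scanning left to right: at [0:6] → '"3l8c"'; at [8:12] → '"6h"'; at [14:21] → '"rwu80"'.
`findall` yields the raw match text (3 of them) because the pattern has no groups.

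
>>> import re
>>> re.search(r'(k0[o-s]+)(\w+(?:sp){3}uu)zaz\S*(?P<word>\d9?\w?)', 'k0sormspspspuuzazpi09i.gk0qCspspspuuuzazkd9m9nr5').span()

(0, 48)

The pattern matches the literal 'k0', then one or more of a character in [o-s] (captured); then one or more of a word character, then the literal 'sp' repeated 3 times, then the literal 'uu' (captured); then the literal 'zaz', then zero or more of a non-whitespace character; then a digit, then optionally a literal '9', then optionally a word character (captured as 'word').
Unlike `match`, `search` isn't anchored — it looks for the pattern anywhere in the string.
The match spans [0:48] → 'k0sormspspspuuzazpi09i.gk0qCspspspuuuzazkd9m9nr5'.
Captured: group 1 = 'k0sor', group 2 = 'mspspspuu', group 3 = '5'.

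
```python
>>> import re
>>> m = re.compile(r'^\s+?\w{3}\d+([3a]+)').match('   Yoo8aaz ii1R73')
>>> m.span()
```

`re.match` won't scan ahead — the pattern has to work from the very first character.
The match spans [0:9] → '   Yoo8aa'.

(0, 9)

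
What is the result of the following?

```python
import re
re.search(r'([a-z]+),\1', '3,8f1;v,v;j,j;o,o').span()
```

(6, 9)

After group 1 captures some text, `\1` only succeeds where that same text appears again.
`search` walks the string left to right and returns the first match it finds.
The match spans [6:9] → 'v,v'.
Captured: group 1 = 'v'.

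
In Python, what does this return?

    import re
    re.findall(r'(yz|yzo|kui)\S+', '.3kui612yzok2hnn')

Scanning left to right: at [2:16] match 'kui612yzok2hnn', group 1 = 'kui'.
With a single group, `findall` returns only what that group captured — 1 item.

['kui']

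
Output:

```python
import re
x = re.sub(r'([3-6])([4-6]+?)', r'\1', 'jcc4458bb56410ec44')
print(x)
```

jcc458bb5410ec4

Because the quantifier is non-greedy, it stops expanding at the earliest point where the rest of the pattern can succeed.
`\1` in the replacement pulls in group 1's text for each match.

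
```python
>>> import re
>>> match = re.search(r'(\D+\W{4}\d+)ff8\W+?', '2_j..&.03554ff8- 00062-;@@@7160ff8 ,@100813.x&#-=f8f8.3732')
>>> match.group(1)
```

'_j..&.03554'

The match spans [1:16] → '_j..&.03554ff8-'.
Captured: group 1 = '_j..&.03554'.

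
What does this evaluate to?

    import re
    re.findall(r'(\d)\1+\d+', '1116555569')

['1']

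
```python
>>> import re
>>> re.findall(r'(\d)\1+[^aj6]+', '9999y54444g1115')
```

The backreference `\1` re-matches whatever the first group consumed, character for character.
With a single group, `findall` returns only what that group captured — 1 item.

['9']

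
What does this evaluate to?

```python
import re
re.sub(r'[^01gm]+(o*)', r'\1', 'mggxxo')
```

'mgg'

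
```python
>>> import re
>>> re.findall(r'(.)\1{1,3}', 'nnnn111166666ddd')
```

['n', '1', '6', 'd']

`\1` is not a pattern — it's the concrete string captured by group 1, re-applied verbatim.
Scanning left to right: at [0:4] match 'nnnn', group 1 = 'n'; at [4:8] match '1111', group 1 = '1'; at [8:12] match '6666', group 1 = '6'; at [13:16] match 'ddd', group 1 = 'd'.
`findall` collects group 1 from each match (4 total).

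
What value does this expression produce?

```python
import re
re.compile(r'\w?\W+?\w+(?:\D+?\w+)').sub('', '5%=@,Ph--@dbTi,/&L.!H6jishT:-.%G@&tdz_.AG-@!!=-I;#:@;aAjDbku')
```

''

The pattern matches optionally a word character, then one or more of a non-word character (lazy), then one or more of a word character; then one or more of a non-digit (lazy), then one or more of a word character (non-capturing group).
Matches: at [0:14] → '5%=@,Ph--@dbTi'; at [14:27] → ',/&L.!H6jishT'; at [27:38] → ':-.%G@&tdz_'; at [38:48] → '.AG-@!!=-I'; at [48:60] → ';#:@;aAjDbku'.
Each match is replaced by ''.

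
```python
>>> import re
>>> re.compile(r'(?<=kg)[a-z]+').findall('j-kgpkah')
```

The `(?=…)`/`(?<=…)` assertion just peeks at neighbouring text; it doesn't advance the match position.
Scanning left to right: at [4:8] → 'pkah'.
`findall` yields the raw match text (1 of them) because the pattern has no groups.

['pkah']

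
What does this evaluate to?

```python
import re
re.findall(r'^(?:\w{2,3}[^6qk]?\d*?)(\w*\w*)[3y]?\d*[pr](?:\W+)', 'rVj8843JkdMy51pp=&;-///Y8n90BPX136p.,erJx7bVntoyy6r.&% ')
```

['843JkdMy51p']

This matches anchored at the start of the string; then 2 to 3 of a word character, then optionally any character except [6qk], then zero or more of a digit (lazy) (non-capturing group); then zero or more of a word character, then zero or more of a word character (captured); then optionally one of [3y], then zero or more of a digit, then one of [pr]; then one or more of a non-word character (non-capturing group).
With the lazy modifier that quantifier settles for the fewest repetitions that let the rest of the pattern succeed (the atoms after it are unaffected and can still be greedy).
Scanning left to right: at [0:23] match 'rVj8843JkdMy51pp=&;-///', group 1 = '843JkdMy51p'.
One capturing group, so `findall` returns just the captured substring from the one match — 1 in all.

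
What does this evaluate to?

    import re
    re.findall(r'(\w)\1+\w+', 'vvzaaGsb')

The backreference `\1` re-matches whatever the first group consumed, character for character.
`findall` collects group 1 from the one match (1 total).

['v']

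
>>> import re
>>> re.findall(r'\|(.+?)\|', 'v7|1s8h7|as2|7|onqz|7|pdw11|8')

Matches: at [2:9] match '|1s8h7|', group 1 = '1s8h7'; at [12:15] match '|7|', group 1 = '7'; at [19:22] match '|7|', group 1 = '7'.
One capturing group, so `findall` returns just the captured substring from each match — 3 in all.

['1s8h7', '7', '7']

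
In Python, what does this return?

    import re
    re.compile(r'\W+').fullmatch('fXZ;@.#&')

The pattern matches one or more of a non-word character.
`re.fullmatch` is like wrapping the pattern in `^…$` (in single-line mode).
Here the pattern can't cover the whole string, so the call returns None.

None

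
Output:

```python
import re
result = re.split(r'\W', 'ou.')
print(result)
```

The pattern matches a non-word character.
Matches to split on: at [2:3] → '.'.
Splitting on the pattern gives 2 pieces.

['ou', '']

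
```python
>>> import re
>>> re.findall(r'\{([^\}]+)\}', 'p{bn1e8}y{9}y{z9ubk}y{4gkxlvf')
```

Because there's exactly one group, `findall` drops the full match and keeps group 1 from each hit.

['bn1e8', '9', 'z9ubk']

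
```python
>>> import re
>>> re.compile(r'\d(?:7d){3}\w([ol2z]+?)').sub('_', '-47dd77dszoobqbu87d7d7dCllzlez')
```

The pattern matches a digit, then the literal '7d' repeated 3 times, then a word character; then one or more of one of [ol2z] (lazy) (captured).
Matches: at [16:25] → '87d7d7dCl'.
`sub` substitutes '_' at each match site.

'-47dd77dszoobqbu_lzlez'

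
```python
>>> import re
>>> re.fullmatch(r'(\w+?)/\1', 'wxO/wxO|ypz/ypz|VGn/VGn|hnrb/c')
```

None

`\1` has to match the exact text group 1 already captured.
`re.fullmatch` is like wrapping the pattern in `^…$` (in single-line mode).
Here there's no way to consume every character, so the call returns None.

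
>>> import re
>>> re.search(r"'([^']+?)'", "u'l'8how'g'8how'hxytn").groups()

('l',)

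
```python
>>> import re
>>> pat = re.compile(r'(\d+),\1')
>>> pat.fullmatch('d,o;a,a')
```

None

`fullmatch` succeeds only if the pattern covers the string from start to end.
Here the string isn't matched end-to-end, so the call returns None.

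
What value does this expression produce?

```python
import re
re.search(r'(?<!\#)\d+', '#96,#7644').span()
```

Because the assertion is negative and zero-width, positions next to the forbidden text are skipped.
The match spans [2:3] → '6'.

(2, 3)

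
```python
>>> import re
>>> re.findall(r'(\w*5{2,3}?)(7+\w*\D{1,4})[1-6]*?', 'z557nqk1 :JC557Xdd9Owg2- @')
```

The pattern matches zero or more of a word character, then 2 to 3 of a literal '5' (lazy) (captured); then one or more of a literal '7', then zero or more of a word character, then 1 to 4 of a non-digit (captured); then zero or more of a character in [1-6] (lazy).
Walking the string: at [0:12] match 'z557nqk1 :JC', groups = ('z55', '7nqk1 :JC'); at [12:26] match '557Xdd9Owg2- @', groups = ('55', '7Xdd9Owg2- @').
Multiple groups make `findall` return tuples — one 2-tuple for each match.

[('z55', '7nqk1 :JC'), ('55', '7Xdd9Owg2- @')]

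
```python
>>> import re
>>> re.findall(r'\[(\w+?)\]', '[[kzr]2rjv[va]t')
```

['kzr', 'va']

With a single group, `findall` returns only what that group captured — 2 items.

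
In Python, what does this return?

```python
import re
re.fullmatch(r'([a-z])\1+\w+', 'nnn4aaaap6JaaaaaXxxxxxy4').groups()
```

('n',)

The match spans [0:24] → 'nnn4aaaap6JaaaaaXxxxxxy4'.
Captured: group 1 = 'n'.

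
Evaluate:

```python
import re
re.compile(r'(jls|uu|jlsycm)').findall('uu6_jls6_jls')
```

['uu', 'jls', 'jls']

Walking the string: at [0:2] match 'uu', group 1 = 'uu'; at [4:7] match 'jls', group 1 = 'jls'; at [9:12] match 'jls', group 1 = 'jls'.
`findall` collects group 1 from each match (3 total).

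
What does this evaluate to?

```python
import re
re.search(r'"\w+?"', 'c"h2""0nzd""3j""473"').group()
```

'"h2"'

The match spans [1:5] → '"h2"'.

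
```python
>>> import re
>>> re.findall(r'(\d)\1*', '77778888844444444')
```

After group 1 captures some text, `\1` only succeeds where that same text appears again.
Scanning left to right: at [0:4] match '7777', group 1 = '7'; at [4:9] match '88888', group 1 = '8'; at [9:17] match '44444444', group 1 = '4'.
`findall` collects group 1 from each match (3 total).

['7', '8', '4']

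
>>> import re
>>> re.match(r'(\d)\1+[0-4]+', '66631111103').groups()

('6',)

The match spans [0:11] → '66631111103'.
Captured: group 1 = '6'.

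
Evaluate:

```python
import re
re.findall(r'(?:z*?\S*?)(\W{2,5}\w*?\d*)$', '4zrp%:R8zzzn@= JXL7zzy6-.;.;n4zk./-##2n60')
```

['./-##2n60']

Lazy quantifiers expand one character at a time until the remainder of the pattern can match.
One capturing group, so `findall` returns just the captured substring from the one match — 1 in all.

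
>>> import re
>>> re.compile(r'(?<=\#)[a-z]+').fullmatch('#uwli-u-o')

None

Lookahead/lookbehind check context without consuming it, so the matched span excludes the asserted characters.
For `fullmatch`, every character of the input must be accounted for by the pattern.
Here there's no way to consume every character, so the call returns None.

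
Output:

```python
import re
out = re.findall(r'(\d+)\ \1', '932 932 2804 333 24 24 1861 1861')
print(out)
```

['932', '24', '1861']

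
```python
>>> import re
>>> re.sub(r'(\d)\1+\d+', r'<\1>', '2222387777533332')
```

A backreference is literal: `\1` must see the identical characters the first group matched.
Matches: at [0:16] → '2222387777533332'.
`\1` in the replacement pulls in group 1's text for each match.

'<2>'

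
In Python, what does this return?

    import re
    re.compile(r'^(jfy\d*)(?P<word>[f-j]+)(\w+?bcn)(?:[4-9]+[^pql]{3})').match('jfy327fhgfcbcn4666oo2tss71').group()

'jfy327fhgfcbcn4666oo2'

`re.match` won't scan ahead — the pattern has to work from the very first character.
The match spans [0:21] → 'jfy327fhgfcbcn4666oo2'.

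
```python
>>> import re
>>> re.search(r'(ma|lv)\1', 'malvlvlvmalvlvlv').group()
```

'lvlv'

`\1` is not a pattern — it's the concrete string captured by group 1, re-applied verbatim.
`search` walks the string left to right and returns the first match it finds.
The match spans [2:6] → 'lvlv'.
Captured: group 1 = 'lv'.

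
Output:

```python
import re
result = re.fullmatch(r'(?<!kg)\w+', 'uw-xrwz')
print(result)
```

`fullmatch` succeeds only if the pattern covers the string from start to end.
Here the pattern can't cover the whole string, so the call returns None.

None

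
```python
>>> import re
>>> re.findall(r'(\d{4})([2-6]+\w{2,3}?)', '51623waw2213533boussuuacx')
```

A non-greedy quantifier consumes as few characters as it can — just enough that the remainder of the pattern still matches from where it stops; whatever follows it matches normally.
With 2 capturing groups, `findall` returns a 2-tuple per match.

[('5162', '3wa'), ('2213', '533bo')]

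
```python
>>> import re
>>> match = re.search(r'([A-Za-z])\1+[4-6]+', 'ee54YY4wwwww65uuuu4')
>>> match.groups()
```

After group 1 captures some text, `\1` only succeeds where that same text appears again.
Unlike `match`, `search` isn't anchored — it looks for the pattern anywhere in the string.
The match spans [0:4] → 'ee54'.
Captured: group 1 = 'e'.

('e',)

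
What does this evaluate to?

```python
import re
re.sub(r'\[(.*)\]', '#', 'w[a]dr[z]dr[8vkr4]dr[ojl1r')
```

'w#dr[ojl1r'

`sub` substitutes '#' at each match site.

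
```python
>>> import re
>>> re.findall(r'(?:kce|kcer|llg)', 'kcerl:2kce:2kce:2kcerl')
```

Alternation isn't longest-match — the leftmost alternative that fits at this position is chosen.
`findall` yields the raw match text (4 of them) because the pattern has no groups.

['kce', 'kce', 'kce', 'kce']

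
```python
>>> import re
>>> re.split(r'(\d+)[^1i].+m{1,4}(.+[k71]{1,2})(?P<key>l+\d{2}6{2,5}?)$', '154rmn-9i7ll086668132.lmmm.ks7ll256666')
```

`re.split` interleaves the captured-group text with the surrounding fragments.

['', '154', '.ks7', 'll256666', '']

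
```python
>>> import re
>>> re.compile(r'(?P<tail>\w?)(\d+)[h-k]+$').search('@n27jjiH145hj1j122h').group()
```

'j122h'

This matches optionally a word character (captured as 'tail'); then one or more of a digit (captured); then one or more of a character in [h-k]; then anchored at the end.
The match spans [14:19] → 'j122h'.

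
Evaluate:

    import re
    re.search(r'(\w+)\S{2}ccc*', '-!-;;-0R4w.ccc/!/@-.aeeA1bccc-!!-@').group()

'0R4w.ccc'

This matches one or more of a word character (captured); then exactly 2 of a non-whitespace character, then the literal 'cc', then zero or more of the literal 'c'.
Unlike `match`, `search` isn't anchored — it looks for the pattern anywhere in the string.
The match spans [6:14] → '0R4w.ccc'.
Captured: group 1 = '0R4w'.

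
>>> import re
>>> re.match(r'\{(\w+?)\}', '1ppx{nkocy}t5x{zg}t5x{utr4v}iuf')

None

`re.match` won't scan ahead — the pattern has to work from the very first character.
Here position 0 doesn't satisfy it, so the call returns None.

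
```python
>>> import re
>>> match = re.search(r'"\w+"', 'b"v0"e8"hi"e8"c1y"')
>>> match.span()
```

(1, 5)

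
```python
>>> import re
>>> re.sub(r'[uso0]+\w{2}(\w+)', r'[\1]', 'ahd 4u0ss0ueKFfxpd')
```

This matches one or more of one of [uso0], then exactly 2 of a word character; then one or more of a word character (captured).
Matches: at [5:18] → 'u0ss0ueKFfxpd'.
The replacement refers to a captured group, so each match is rewritten using its own captured text.

'ahd 4[Ffxpd]'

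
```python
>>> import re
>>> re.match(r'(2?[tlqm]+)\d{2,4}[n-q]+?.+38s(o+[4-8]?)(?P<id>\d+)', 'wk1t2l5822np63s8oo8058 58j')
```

This matches optionally a literal '2', then one or more of one of [tlqm] (captured); then 2 to 4 of a digit, then one or more of a character in [n-q] (lazy); then one or more of any character, then the literal '38s'; then one or more of the literal 'o', then optionally a character in [4-8] (captured); then one or more of a digit (captured as 'id').
`match` is anchored at position 0; if the pattern doesn't fit there, it returns None.
Here position 0 doesn't satisfy it, so the call returns None.

None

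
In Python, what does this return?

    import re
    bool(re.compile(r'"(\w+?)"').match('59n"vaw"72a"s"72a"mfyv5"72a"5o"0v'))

`match` is anchored at position 0; if the pattern doesn't fit there, it returns None.
Here position 0 doesn't satisfy it, so the call returns None, and `bool(None)` is False.

False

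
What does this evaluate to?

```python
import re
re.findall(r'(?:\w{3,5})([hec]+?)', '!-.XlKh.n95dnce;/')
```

The pattern matches 3 to 5 of a word character (non-capturing group); then one or more of one of [hec] (lazy) (captured).
A `+?`/`*?`/`{m,n}?` starts at its minimum and grows only as far as needed for what follows to match.
Scanning left to right: at [3:7] match 'XlKh', group 1 = 'h'; at [8:14] match 'n95dnc', group 1 = 'c'.
One capturing group, so `findall` returns just the captured substring from each match — 2 in all.

['h', 'c']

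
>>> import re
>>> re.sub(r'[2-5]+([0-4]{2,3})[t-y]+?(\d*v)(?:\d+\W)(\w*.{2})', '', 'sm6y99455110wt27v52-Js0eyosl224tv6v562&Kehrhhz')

'sm6y99ehrhhz'

The pattern matches one or more of a character in [2-5]; then 2 to 3 of a character in [0-4] (captured); then one or more of a character in [t-y] (lazy); then zero or more of a digit, then a literal 'v' (captured); then one or more of a digit, then a non-word character (non-capturing group); then zero or more of a word character, then exactly 2 of any character (captured).
Matches: at [6:40] → '455110wt27v52-Js0eyosl224tv6v562&K'.
`sub` substitutes '' at each match site.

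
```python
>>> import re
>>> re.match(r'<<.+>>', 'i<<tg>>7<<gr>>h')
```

`re.match` won't scan ahead — the pattern has to work from the very first character.
Here the pattern fails at index 0, so the call returns None.

None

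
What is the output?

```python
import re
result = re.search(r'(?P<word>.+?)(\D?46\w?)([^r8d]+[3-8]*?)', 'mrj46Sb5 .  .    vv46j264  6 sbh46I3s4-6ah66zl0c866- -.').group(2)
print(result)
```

j46S

Pattern: one or more of any character (lazy) (captured as 'word'); then optionally a non-digit, then the literal '46', then optionally a word character (captured); then one or more of any character except [r8d], then zero or more of a character in [3-8] (lazy) (captured).
A non-greedy quantifier consumes as few characters as it can — just enough that the remainder of the pattern still matches from where it stops; whatever follows it matches normally.
Unlike `match`, `search` isn't anchored — it looks for the pattern anywhere in the string.
The match spans [0:48] → 'mrj46Sb5 .  .    vv46j264  6 sbh46I3s4-6ah66zl0c'.
Captured: group 1 = 'mr', group 2 = 'j46S', group 3 = 'b5 .  .    vv46j264  6 sbh46I3s4-6ah66zl0c'.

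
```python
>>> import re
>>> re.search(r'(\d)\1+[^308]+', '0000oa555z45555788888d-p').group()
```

'0000oa555z455557'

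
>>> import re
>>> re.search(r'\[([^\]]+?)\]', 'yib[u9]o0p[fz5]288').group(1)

Unlike `match`, `search` isn't anchored — it looks for the pattern anywhere in the string.
The match spans [3:7] → '[u9]'.
Captured: group 1 = 'u9'.

'u9'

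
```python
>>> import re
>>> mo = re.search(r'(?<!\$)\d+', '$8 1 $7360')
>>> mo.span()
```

(3, 4)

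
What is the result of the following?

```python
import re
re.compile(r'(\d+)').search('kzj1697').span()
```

(3, 7)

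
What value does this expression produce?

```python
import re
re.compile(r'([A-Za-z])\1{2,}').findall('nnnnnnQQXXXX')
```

A backreference is literal: `\1` must see the identical characters the first group matched.
One capturing group, so `findall` returns just the captured substring from each match — 2 in all.

['n', 'X']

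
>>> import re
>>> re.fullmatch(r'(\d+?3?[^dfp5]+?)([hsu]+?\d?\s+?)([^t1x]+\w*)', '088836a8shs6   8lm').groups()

('088836a8', 'shs6 ', '  8lm')

The match spans [0:18] → '088836a8shs6   8lm'.
Captured: group 1 = '088836a8', group 2 = 'shs6 ', group 3 = '  8lm'.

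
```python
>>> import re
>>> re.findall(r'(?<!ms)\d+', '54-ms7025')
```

The negative lookaround is zero-width — it rules out positions where the adjacent text would match, without consuming anything.
Scanning left to right: at [0:2] → '54'; at [6:9] → '025'.
`findall` yields the raw match text (2 of them) because the pattern has no groups.

['54', '025']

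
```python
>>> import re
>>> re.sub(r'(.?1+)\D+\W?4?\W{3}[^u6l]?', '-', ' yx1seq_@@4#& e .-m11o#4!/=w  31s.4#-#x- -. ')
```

' y- .--  -- -. '

The pattern matches optionally any character, then one or more of the literal '1' (captured); then one or more of a non-digit, then optionally a non-word character; then optionally the literal '4', then exactly 3 of a non-word character, then optionally any character except [u6l].
`sub` substitutes '-' at each match site.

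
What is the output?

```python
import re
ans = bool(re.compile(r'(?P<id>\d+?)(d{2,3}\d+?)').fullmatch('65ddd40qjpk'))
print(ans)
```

False

Pattern: one or more of a digit (lazy) (captured as 'id'); then 2 to 3 of a literal 'd', then one or more of a digit (lazy) (captured).
For `fullmatch`, every character of the input must be accounted for by the pattern.
Here there's no way to consume every character, so the call returns None, and `bool(None)` is False.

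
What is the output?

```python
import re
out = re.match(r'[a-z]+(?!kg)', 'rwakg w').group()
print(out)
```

rwakg

The negative lookaround is zero-width — it rules out positions where the adjacent text would match, without consuming anything.
`re.match` only tries the pattern at the start of the string.
The match spans [0:5] → 'rwakg'.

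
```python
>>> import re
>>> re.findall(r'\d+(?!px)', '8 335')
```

The negative lookahead/lookbehind blocks any match where the forbidden context is present.
Since nothing is captured, `findall` lists the 2 matched substrings directly.

['8', '335']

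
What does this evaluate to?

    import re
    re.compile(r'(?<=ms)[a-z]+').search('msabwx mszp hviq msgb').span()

(2, 6)

The `(?=…)`/`(?<=…)` assertion just peeks at neighbouring text; it doesn't advance the match position.
The match spans [2:6] → 'abwx'.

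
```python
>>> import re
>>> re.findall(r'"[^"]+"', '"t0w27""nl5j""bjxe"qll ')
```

['"t0w27"', '"nl5j"', '"bjxe"']

With no groups in the pattern, `findall` gives back each whole match — 3 here.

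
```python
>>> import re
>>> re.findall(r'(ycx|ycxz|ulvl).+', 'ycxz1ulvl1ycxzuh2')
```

['ycx']

Alternation tries branches left to right and keeps the first one that lets the overall match succeed at that position.
With a single group, `findall` returns only what that group captured — 1 item.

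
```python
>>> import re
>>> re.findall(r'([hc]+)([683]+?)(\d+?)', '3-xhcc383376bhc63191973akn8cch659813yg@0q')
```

This matches one or more of one of [hc] (captured); then one or more of one of [683] (lazy) (captured); then one or more of a digit (lazy) (captured).
Scanning left to right: at [3:8] match 'hcc38', groups = ('hcc', '3', '8'); at [13:17] match 'hc63', groups = ('hc', '6', '3'); at [27:32] match 'cch65', groups = ('cch', '6', '5').
3 groups means each result is a tuple of 3 captured strings — 3 here.

[('hcc', '3', '8'), ('hc', '6', '3'), ('cch', '6', '5')]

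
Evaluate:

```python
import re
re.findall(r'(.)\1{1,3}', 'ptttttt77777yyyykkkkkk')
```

After group 1 captures some text, `\1` only succeeds where that same text appears again.
Walking the string: at [1:5] match 'tttt', group 1 = 't'; at [5:7] match 'tt', group 1 = 't'; at [7:11] match '7777', group 1 = '7'; at [12:16] match 'yyyy', group 1 = 'y'; at [16:20] match 'kkkk', group 1 = 'k'; ….
With a single group, `findall` returns only what that group captured — 6 items.

['t', 't', '7', 'y', 'k', 'k']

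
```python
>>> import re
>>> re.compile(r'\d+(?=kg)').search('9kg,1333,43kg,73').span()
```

(0, 1)

Because the assertion is zero-width, the text it checks is not consumed and won't appear in the result.
The match spans [0:1] → '9'.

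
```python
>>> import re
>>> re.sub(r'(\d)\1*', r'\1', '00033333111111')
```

'031'

`\1` has to match the exact text group 1 already captured.
The replacement refers to a captured group, so each match is rewritten using its own captured text.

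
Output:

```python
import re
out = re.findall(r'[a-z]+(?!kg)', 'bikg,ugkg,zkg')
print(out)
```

Because the assertion is negative and zero-width, positions next to the forbidden text are skipped.
Walking the string: at [0:4] → 'bikg'; at [5:9] → 'ugkg'; at [10:13] → 'zkg'.
`findall` yields the raw match text (3 of them) because the pattern has no groups.

['bikg', 'ugkg', 'zkg']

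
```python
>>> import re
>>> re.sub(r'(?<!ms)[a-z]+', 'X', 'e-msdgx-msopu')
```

Because the assertion is negative and zero-width, positions next to the forbidden text are skipped.
Matches: at [0:1] → 'e'; at [2:7] → 'msdgx'; at [8:13] → 'msopu'.
Every occurrence is swapped for 'X'.

'X-X-X'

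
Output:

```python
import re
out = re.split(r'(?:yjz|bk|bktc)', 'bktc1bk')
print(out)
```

['', 'tc1', '']

Alternation tries branches left to right and keeps the first one that lets the overall match succeed at that position.
Each match becomes a cut point; 3 segments remain.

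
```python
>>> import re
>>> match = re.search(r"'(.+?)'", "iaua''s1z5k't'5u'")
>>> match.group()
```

"''s1z5k'"

The `?` after the quantifier makes it lazy — it takes as little as possible before letting the rest of the pattern try.
The match spans [4:12] → "''s1z5k'".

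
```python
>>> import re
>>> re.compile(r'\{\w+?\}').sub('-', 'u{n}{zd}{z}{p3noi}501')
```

Each match is replaced by '-'.

'u----501'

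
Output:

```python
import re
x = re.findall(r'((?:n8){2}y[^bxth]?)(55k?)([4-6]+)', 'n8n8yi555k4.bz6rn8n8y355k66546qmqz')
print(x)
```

[('n8n8yi', '55', '5'), ('n8n8y3', '55k', '66546')]

Pattern: the literal 'n8' repeated 2 times, then a literal 'y', then optionally any character except [bxth] (captured); then the literal '55', then optionally a literal 'k' (captured); then one or more of a character in [4-6] (captured).
Scanning left to right: at [0:9] match 'n8n8yi555', groups = ('n8n8yi', '55', '5'); at [16:30] match 'n8n8y355k66546', groups = ('n8n8y3', '55k', '66546').
With 3 capturing groups, `findall` returns a 3-tuple per match.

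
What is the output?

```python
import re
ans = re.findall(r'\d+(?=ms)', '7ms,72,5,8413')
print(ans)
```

['7']

Because the assertion is zero-width, the text it checks is not consumed and won't appear in the result.
Walking the string: at [0:1] → '7'.
With no groups in the pattern, `findall` gives back each whole match — 1 here.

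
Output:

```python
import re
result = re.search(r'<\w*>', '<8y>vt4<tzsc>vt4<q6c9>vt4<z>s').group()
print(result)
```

The match spans [0:4] → '<8y>'.

<8y>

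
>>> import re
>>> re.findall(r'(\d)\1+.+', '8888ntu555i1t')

['8']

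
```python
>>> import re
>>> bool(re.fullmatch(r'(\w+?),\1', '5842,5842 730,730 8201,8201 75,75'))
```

False

After group 1 captures some text, `\1` only succeeds where that same text appears again.
`fullmatch` succeeds only if the pattern covers the string from start to end.
Here the pattern can't cover the whole string, so the call returns None, and `bool(None)` is False.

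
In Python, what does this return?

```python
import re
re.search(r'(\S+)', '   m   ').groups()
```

('m',)

The match spans [3:4] → 'm'.
Captured: group 1 = 'm'.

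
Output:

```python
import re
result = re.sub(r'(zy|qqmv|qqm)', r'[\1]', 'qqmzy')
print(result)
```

Each match is replaced using the text its own group 1 captured.

[qqm][zy]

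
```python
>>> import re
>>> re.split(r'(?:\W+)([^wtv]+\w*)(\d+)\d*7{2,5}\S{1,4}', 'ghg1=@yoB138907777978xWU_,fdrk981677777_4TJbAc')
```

['ghg1', 'yoB138907777978xWU_,fdrk981677', '7', 'bAc']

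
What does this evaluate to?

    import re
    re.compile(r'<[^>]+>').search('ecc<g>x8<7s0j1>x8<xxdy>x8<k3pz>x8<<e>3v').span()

Unlike `match`, `search` isn't anchored — it looks for the pattern anywhere in the string.
The match spans [3:6] → '<g>'.

(3, 6)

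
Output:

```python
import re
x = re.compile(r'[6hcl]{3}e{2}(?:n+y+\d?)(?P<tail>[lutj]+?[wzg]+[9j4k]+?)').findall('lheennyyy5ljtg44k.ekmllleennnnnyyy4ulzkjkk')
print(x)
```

With the lazy modifier that quantifier settles for the fewest repetitions that let the rest of the pattern succeed (the atoms after it are unaffected and can still be greedy).
One capturing group, so `findall` returns just the captured substring from the one match — 1 in all.

['ulzk']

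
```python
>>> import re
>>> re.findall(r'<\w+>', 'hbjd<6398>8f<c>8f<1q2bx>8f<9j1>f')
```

Scanning left to right: at [4:10] → '<6398>'; at [12:15] → '<c>'; at [17:24] → '<1q2bx>'; at [26:31] → '<9j1>'.
`findall` yields the raw match text (4 of them) because the pattern has no groups.

['<6398>', '<c>', '<1q2bx>', '<9j1>']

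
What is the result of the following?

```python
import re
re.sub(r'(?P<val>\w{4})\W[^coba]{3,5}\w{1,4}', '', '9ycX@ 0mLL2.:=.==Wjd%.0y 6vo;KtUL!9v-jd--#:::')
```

'.:=.==Wjd%.0y 6vo;--#:::'

This matches exactly 4 of a word character (captured as 'val'); then a non-word character, then 3 to 5 of any character except [coba], then 1 to 4 of a word character.
Matches: at [0:11] → '9ycX@ 0mLL2'; at [29:39] → 'KtUL!9v-jd'.
`sub` substitutes '' at each match site.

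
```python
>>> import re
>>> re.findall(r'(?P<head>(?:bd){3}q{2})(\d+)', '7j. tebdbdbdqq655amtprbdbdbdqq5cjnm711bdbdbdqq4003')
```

[('bdbdbdqq', '655'), ('bdbdbdqq', '5'), ('bdbdbdqq', '4003')]

Pattern: the literal 'bd' repeated 3 times, then exactly 2 of the literal 'q' (captured as 'head'); then one or more of a digit (captured).
Scanning left to right: at [6:17] match 'bdbdbdqq655', groups = ('bdbdbdqq', '655'); at [22:31] match 'bdbdbdqq5', groups = ('bdbdbdqq', '5'); at [38:50] match 'bdbdbdqq4003', groups = ('bdbdbdqq', '4003').
2 groups means each result is a tuple of 2 captured strings — 3 here.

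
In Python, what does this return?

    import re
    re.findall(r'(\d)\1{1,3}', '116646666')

After group 1 captures some text, `\1` only succeeds where that same text appears again.
`findall` collects group 1 from each match (3 total).

['1', '6', '6']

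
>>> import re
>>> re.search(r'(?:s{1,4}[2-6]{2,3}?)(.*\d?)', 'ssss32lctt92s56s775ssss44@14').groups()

('lctt92s56s775ssss44@14',)

Pattern: 1 to 4 of the literal 's', then 2 to 3 of a character in [2-6] (lazy) (non-capturing group); then zero or more of any character, then optionally a digit (captured).
`re.search` scans for the first position where the pattern succeeds.
The match spans [0:28] → 'ssss32lctt92s56s775ssss44@14'.
Captured: group 1 = 'lctt92s56s775ssss44@14'.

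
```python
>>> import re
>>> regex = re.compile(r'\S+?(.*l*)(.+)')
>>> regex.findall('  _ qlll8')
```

[(' qlll', '8')]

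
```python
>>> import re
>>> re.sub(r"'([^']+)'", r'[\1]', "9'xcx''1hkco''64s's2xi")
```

'9[xcx][1hkco][64s]s2xi'

Matches: at [1:6] → "'xcx'"; at [6:13] → "'1hkco'"; at [13:18] → "'64s'".
`\1` in the replacement pulls in group 1's text for each match.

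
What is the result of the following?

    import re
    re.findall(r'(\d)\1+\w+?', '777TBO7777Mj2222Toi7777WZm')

The backreference `\1` re-matches whatever the first group consumed, character for character.
`findall` collects group 1 from each match (4 total).

['7', '7', '2', '7']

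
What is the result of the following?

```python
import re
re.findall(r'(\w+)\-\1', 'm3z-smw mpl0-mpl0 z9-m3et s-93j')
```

The backreference `\1` re-matches whatever the first group consumed, character for character.
Because there's exactly one group, `findall` drops the full match and keeps group 1 from the one hit.

['mpl0']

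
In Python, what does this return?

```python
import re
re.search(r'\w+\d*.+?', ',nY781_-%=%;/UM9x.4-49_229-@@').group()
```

This matches one or more of a word character; then zero or more of a digit, then one or more of any character (lazy).
Because the quantifier is non-greedy, it stops expanding at the earliest point where the rest of the pattern can succeed.
`search` walks the string left to right and returns the first match it finds.
The match spans [1:8] → 'nY781_-'.

'nY781_-'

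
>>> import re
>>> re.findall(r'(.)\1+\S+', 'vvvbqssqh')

['v']

The backreference `\1` re-matches whatever the first group consumed, character for character.
With a single group, `findall` returns only what that group captured — 1 item.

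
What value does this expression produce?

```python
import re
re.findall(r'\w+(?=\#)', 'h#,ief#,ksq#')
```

The positive lookaround only admits positions where the adjacent text matches; those characters stay outside the span.
Since nothing is captured, `findall` lists the 3 matched substrings directly.

['h', 'ief', 'ksq']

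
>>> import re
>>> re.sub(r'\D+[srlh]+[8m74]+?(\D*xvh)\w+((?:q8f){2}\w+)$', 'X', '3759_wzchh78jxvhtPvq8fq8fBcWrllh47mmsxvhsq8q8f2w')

'3759X'

Pattern: one or more of a non-digit, then one or more of one of [srlh], then one or more of one of [8m74] (lazy); then zero or more of a non-digit, then the literal 'xvh' (captured); then one or more of a word character; then the literal 'q8f' repeated 2 times, then one or more of a word character (captured); then anchored at the end.
Matches: at [4:48] → '_wzchh78jxvhtPvq8fq8fBcWrllh47mmsxvhsq8q8f2w'.
Every occurrence is swapped for 'X'.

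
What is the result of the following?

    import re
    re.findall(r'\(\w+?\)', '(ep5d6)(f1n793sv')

['(ep5d6)']

Scanning left to right: at [0:7] → '(ep5d6)'.
With no groups in the pattern, `findall` gives back each whole match — 1 here.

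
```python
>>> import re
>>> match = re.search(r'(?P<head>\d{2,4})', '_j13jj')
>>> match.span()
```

(2, 4)

This matches 2 to 4 of a digit (captured as 'head').
Unlike `match`, `search` isn't anchored — it looks for the pattern anywhere in the string.
The match spans [2:4] → '13'.
Captured: group 1 = '13'.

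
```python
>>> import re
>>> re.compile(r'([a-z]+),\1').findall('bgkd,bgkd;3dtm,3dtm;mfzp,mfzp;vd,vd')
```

After group 1 captures some text, `\1` only succeeds where that same text appears again.
One capturing group, so `findall` returns just the captured substring from each match — 3 in all.

['bgkd', 'mfzp', 'vd']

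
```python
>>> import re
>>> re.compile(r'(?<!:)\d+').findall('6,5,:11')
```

Because the assertion is negative and zero-width, positions next to the forbidden text are skipped.
With no groups in the pattern, `findall` gives back each whole match — 3 here.

['6', '5', '1']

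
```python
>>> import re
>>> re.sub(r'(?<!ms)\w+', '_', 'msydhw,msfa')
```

'_,_'

The negative lookahead/lookbehind blocks any match where the forbidden context is present.
Each match is replaced by '_'.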